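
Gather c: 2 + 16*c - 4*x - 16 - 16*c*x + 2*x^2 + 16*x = c*(16 - 16*x) + 2*x^2 + 12*x - 14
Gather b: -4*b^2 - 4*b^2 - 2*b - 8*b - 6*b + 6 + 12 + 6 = -8*b^2 - 16*b + 24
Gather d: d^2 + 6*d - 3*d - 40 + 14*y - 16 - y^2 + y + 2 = d^2 + 3*d - y^2 + 15*y - 54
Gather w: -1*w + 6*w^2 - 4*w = 6*w^2 - 5*w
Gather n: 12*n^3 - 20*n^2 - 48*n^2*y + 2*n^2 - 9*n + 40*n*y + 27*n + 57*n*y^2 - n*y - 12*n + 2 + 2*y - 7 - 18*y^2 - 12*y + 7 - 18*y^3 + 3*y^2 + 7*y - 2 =12*n^3 + n^2*(-48*y - 18) + n*(57*y^2 + 39*y + 6) - 18*y^3 - 15*y^2 - 3*y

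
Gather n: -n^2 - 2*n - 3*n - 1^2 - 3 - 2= -n^2 - 5*n - 6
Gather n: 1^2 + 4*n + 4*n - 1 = 8*n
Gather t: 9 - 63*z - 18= -63*z - 9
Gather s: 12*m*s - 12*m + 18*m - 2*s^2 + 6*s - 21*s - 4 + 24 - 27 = 6*m - 2*s^2 + s*(12*m - 15) - 7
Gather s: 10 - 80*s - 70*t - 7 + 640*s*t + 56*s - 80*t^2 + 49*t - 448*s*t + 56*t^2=s*(192*t - 24) - 24*t^2 - 21*t + 3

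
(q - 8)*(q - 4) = q^2 - 12*q + 32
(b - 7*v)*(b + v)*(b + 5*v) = b^3 - b^2*v - 37*b*v^2 - 35*v^3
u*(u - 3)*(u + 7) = u^3 + 4*u^2 - 21*u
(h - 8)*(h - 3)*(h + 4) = h^3 - 7*h^2 - 20*h + 96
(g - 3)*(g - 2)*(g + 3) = g^3 - 2*g^2 - 9*g + 18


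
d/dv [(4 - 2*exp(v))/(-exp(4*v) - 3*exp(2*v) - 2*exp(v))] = 2*(-2*(exp(v) - 2)*(2*exp(3*v) + 3*exp(v) + 1) + (exp(3*v) + 3*exp(v) + 2)*exp(v))*exp(-v)/(exp(3*v) + 3*exp(v) + 2)^2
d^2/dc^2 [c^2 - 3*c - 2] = 2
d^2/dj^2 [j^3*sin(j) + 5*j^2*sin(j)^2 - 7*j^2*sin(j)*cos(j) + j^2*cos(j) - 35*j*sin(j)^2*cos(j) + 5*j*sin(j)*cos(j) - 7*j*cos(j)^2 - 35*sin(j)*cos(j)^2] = -j^3*sin(j) + 14*j^2*sin(2*j) + 5*j^2*cos(j) + 10*j^2*cos(2*j) + 2*j*sin(j) + 10*j*sin(2*j) + 35*j*cos(j)/4 - 14*j*cos(2*j) - 315*j*cos(3*j)/4 + 105*sin(j)/4 + 7*sin(2*j) + 105*sin(3*j)/4 + 2*cos(j) + 5*cos(2*j) + 5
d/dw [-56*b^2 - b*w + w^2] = -b + 2*w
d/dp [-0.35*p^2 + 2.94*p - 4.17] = 2.94 - 0.7*p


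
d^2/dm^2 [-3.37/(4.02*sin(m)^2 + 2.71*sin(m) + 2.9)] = (217.842192*sin(m)^4 + 110.140362*sin(m)^3 - 459.163511*sin(m)^2 - 246.765554*sin(m) + 29.075686)/(4.02*sin(m)^2 + 2.71*sin(m) + 2.9)^3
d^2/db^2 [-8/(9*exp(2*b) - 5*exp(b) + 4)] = 8*(-2*(18*exp(b) - 5)^2*exp(b) + (36*exp(b) - 5)*(9*exp(2*b) - 5*exp(b) + 4))*exp(b)/(9*exp(2*b) - 5*exp(b) + 4)^3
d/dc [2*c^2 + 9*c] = 4*c + 9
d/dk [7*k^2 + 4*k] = 14*k + 4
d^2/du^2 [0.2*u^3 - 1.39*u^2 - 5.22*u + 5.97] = 1.2*u - 2.78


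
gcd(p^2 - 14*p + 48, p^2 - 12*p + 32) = p - 8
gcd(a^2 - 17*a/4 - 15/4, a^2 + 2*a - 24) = 1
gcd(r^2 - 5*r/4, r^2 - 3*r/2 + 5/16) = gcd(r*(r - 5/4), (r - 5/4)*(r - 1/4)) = r - 5/4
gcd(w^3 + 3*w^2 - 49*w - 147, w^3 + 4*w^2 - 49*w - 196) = w^2 - 49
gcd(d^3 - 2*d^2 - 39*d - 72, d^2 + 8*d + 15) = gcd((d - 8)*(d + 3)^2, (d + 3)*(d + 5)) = d + 3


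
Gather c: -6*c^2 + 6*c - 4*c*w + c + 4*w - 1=-6*c^2 + c*(7 - 4*w) + 4*w - 1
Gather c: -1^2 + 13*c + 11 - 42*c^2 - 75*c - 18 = -42*c^2 - 62*c - 8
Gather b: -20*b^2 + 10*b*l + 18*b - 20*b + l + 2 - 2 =-20*b^2 + b*(10*l - 2) + l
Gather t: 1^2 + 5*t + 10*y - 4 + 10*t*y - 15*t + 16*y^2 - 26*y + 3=t*(10*y - 10) + 16*y^2 - 16*y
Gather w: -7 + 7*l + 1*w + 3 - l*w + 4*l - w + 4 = -l*w + 11*l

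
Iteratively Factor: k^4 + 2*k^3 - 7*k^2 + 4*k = (k - 1)*(k^3 + 3*k^2 - 4*k) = (k - 1)^2*(k^2 + 4*k) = k*(k - 1)^2*(k + 4)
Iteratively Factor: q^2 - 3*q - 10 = (q + 2)*(q - 5)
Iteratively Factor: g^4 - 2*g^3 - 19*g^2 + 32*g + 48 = (g + 1)*(g^3 - 3*g^2 - 16*g + 48) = (g - 4)*(g + 1)*(g^2 + g - 12) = (g - 4)*(g + 1)*(g + 4)*(g - 3)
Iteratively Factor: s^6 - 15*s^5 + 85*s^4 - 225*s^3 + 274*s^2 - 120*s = (s)*(s^5 - 15*s^4 + 85*s^3 - 225*s^2 + 274*s - 120) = s*(s - 1)*(s^4 - 14*s^3 + 71*s^2 - 154*s + 120) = s*(s - 3)*(s - 1)*(s^3 - 11*s^2 + 38*s - 40) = s*(s - 5)*(s - 3)*(s - 1)*(s^2 - 6*s + 8) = s*(s - 5)*(s - 3)*(s - 2)*(s - 1)*(s - 4)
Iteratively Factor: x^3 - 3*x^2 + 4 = (x - 2)*(x^2 - x - 2) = (x - 2)^2*(x + 1)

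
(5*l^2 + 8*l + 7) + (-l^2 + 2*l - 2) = 4*l^2 + 10*l + 5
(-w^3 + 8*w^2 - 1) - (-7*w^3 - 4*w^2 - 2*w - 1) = 6*w^3 + 12*w^2 + 2*w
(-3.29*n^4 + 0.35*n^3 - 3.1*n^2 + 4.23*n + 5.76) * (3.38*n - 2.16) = -11.1202*n^5 + 8.2894*n^4 - 11.234*n^3 + 20.9934*n^2 + 10.332*n - 12.4416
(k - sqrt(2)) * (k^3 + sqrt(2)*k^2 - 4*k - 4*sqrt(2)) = k^4 - 6*k^2 + 8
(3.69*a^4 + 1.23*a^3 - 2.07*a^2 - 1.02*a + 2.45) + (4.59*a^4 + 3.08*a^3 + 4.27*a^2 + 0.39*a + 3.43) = 8.28*a^4 + 4.31*a^3 + 2.2*a^2 - 0.63*a + 5.88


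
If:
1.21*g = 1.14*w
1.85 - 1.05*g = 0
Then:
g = 1.76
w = 1.87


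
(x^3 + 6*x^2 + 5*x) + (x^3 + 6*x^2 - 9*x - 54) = 2*x^3 + 12*x^2 - 4*x - 54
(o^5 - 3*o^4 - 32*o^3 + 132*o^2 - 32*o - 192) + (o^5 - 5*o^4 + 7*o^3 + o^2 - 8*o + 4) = 2*o^5 - 8*o^4 - 25*o^3 + 133*o^2 - 40*o - 188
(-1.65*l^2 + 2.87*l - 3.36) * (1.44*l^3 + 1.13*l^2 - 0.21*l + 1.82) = -2.376*l^5 + 2.2683*l^4 - 1.2488*l^3 - 7.4025*l^2 + 5.929*l - 6.1152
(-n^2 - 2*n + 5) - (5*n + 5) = -n^2 - 7*n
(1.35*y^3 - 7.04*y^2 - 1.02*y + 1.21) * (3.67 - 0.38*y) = -0.513*y^4 + 7.6297*y^3 - 25.4492*y^2 - 4.2032*y + 4.4407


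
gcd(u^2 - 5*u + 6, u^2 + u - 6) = u - 2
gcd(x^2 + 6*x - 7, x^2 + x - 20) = 1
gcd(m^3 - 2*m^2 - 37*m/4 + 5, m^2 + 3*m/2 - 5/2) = m + 5/2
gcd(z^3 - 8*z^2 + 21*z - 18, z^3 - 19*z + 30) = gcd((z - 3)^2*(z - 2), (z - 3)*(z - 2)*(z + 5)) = z^2 - 5*z + 6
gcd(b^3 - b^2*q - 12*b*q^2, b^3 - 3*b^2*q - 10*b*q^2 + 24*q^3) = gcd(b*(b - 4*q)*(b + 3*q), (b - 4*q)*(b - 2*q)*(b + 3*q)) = -b^2 + b*q + 12*q^2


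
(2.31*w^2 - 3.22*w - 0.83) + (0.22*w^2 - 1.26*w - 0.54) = 2.53*w^2 - 4.48*w - 1.37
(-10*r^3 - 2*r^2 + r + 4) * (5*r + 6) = -50*r^4 - 70*r^3 - 7*r^2 + 26*r + 24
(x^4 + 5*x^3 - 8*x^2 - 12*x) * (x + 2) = x^5 + 7*x^4 + 2*x^3 - 28*x^2 - 24*x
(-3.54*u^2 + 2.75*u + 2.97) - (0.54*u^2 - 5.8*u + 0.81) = -4.08*u^2 + 8.55*u + 2.16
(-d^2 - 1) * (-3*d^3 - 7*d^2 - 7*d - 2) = 3*d^5 + 7*d^4 + 10*d^3 + 9*d^2 + 7*d + 2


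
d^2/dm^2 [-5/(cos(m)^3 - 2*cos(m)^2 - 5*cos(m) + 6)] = 5*((17*cos(m) + 16*cos(2*m) - 9*cos(3*m))*(cos(m)^3 - 2*cos(m)^2 - 5*cos(m) + 6)/4 - 2*(-3*cos(m)^2 + 4*cos(m) + 5)^2*sin(m)^2)/(cos(m)^3 - 2*cos(m)^2 - 5*cos(m) + 6)^3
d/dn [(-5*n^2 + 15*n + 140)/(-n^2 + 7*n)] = -20/n^2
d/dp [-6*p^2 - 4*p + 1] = -12*p - 4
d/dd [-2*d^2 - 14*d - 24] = -4*d - 14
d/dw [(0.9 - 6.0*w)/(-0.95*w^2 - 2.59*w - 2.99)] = (-5.7*w^2 + 1.71*w + 20.271)/(0.9025*w^4 + 4.921*w^3 + 12.3891*w^2 + 15.4882*w + 8.9401)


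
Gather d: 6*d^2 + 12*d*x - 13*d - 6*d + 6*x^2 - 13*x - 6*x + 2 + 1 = 6*d^2 + d*(12*x - 19) + 6*x^2 - 19*x + 3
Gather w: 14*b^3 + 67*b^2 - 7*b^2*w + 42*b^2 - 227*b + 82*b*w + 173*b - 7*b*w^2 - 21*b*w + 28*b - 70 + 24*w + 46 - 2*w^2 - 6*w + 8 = 14*b^3 + 109*b^2 - 26*b + w^2*(-7*b - 2) + w*(-7*b^2 + 61*b + 18) - 16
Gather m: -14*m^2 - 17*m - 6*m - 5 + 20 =-14*m^2 - 23*m + 15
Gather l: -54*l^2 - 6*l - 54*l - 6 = -54*l^2 - 60*l - 6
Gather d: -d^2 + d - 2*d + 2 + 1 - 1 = -d^2 - d + 2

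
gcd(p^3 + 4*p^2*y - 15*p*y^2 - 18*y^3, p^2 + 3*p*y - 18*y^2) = -p^2 - 3*p*y + 18*y^2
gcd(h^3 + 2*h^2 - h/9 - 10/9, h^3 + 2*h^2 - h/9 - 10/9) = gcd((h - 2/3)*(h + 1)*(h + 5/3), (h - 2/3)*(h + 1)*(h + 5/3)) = h^3 + 2*h^2 - h/9 - 10/9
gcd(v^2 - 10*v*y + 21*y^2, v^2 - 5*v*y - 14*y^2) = -v + 7*y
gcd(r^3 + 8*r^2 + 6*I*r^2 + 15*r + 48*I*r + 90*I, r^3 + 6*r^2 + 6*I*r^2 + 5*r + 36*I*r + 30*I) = r^2 + r*(5 + 6*I) + 30*I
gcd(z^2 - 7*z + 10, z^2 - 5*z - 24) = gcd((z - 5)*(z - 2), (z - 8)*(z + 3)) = 1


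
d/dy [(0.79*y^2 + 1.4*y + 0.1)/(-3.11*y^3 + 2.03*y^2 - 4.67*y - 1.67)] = (2.4569*y^4 + 8.708*y^3 - 5.5983*y^2 - 3.0446*y - 1.871)/(9.6721*y^6 - 12.6266*y^5 + 33.1683*y^4 - 8.5728*y^3 + 15.0287*y^2 + 15.5978*y + 2.7889)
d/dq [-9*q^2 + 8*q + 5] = 8 - 18*q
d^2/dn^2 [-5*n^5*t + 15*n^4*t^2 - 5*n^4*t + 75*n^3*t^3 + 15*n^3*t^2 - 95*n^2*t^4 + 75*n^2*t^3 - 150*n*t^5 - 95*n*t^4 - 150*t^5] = 10*t*(-10*n^3 + 18*n^2*t - 6*n^2 + 45*n*t^2 + 9*n*t - 19*t^3 + 15*t^2)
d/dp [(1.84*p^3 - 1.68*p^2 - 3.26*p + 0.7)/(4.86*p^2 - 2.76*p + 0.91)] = (8.9424*p^4 - 10.1568*p^3 + 25.5036*p^2 - 9.8616*p - 1.0346)/(23.6196*p^4 - 26.8272*p^3 + 16.4628*p^2 - 5.0232*p + 0.8281)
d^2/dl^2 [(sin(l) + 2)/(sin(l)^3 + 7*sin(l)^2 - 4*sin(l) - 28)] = (-4*sin(l)^4 - 15*sin(l)^3 - 75*sin(l)^2 - 40*sin(l) + 78)/((sin(l) - 2)^3*(sin(l) + 7)^3)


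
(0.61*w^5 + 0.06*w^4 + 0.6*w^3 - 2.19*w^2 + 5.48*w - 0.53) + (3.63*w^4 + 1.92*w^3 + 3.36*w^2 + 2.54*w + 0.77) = 0.61*w^5 + 3.69*w^4 + 2.52*w^3 + 1.17*w^2 + 8.02*w + 0.24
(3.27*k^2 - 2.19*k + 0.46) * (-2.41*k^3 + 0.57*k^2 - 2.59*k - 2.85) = -7.8807*k^5 + 7.1418*k^4 - 10.8262*k^3 - 3.3852*k^2 + 5.0501*k - 1.311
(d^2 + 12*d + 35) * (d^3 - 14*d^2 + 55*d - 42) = d^5 - 2*d^4 - 78*d^3 + 128*d^2 + 1421*d - 1470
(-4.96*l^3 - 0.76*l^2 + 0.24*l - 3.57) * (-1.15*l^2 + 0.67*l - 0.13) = 5.704*l^5 - 2.4492*l^4 - 0.1404*l^3 + 4.3651*l^2 - 2.4231*l + 0.4641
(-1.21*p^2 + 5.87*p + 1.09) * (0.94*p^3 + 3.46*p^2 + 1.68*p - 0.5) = -1.1374*p^5 + 1.3312*p^4 + 19.302*p^3 + 14.238*p^2 - 1.1038*p - 0.545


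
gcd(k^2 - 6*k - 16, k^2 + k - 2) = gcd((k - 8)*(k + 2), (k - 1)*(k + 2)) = k + 2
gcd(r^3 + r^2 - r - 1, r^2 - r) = r - 1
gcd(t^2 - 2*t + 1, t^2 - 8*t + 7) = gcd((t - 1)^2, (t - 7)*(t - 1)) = t - 1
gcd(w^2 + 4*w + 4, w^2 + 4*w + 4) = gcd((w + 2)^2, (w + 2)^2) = w^2 + 4*w + 4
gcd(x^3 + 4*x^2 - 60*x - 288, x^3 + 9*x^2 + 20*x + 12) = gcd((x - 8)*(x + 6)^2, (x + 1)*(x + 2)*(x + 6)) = x + 6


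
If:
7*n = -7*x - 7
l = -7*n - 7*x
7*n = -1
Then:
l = 7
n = -1/7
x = -6/7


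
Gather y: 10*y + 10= 10*y + 10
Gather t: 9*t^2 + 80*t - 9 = 9*t^2 + 80*t - 9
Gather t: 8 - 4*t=8 - 4*t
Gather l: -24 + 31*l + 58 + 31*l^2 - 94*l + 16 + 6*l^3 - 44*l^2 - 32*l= 6*l^3 - 13*l^2 - 95*l + 50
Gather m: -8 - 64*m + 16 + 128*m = 64*m + 8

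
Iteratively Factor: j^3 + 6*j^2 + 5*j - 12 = (j - 1)*(j^2 + 7*j + 12) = (j - 1)*(j + 4)*(j + 3)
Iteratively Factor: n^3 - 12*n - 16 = (n + 2)*(n^2 - 2*n - 8) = (n + 2)^2*(n - 4)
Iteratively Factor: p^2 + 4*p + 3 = (p + 1)*(p + 3)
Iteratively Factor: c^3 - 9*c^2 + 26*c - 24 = (c - 3)*(c^2 - 6*c + 8) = (c - 3)*(c - 2)*(c - 4)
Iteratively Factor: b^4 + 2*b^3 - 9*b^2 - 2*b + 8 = (b + 4)*(b^3 - 2*b^2 - b + 2) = (b - 1)*(b + 4)*(b^2 - b - 2) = (b - 2)*(b - 1)*(b + 4)*(b + 1)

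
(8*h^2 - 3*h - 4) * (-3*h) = -24*h^3 + 9*h^2 + 12*h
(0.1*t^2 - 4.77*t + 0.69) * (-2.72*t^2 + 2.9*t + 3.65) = -0.272*t^4 + 13.2644*t^3 - 15.3448*t^2 - 15.4095*t + 2.5185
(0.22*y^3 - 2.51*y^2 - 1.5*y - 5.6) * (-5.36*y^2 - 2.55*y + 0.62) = -1.1792*y^5 + 12.8926*y^4 + 14.5769*y^3 + 32.2848*y^2 + 13.35*y - 3.472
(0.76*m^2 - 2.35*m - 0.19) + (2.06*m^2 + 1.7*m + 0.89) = 2.82*m^2 - 0.65*m + 0.7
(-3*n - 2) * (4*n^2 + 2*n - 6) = -12*n^3 - 14*n^2 + 14*n + 12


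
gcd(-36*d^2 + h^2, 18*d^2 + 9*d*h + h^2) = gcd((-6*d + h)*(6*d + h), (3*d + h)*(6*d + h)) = 6*d + h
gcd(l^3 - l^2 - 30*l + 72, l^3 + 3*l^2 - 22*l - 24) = l^2 + 2*l - 24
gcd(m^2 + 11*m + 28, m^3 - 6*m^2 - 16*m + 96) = m + 4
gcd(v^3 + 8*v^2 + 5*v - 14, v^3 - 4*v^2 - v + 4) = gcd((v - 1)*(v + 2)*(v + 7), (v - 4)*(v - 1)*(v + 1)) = v - 1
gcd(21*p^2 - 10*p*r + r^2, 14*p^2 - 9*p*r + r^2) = 7*p - r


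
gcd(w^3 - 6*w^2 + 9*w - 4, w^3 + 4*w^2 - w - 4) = w - 1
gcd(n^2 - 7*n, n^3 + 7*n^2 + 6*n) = n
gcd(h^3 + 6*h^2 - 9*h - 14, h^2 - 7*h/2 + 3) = h - 2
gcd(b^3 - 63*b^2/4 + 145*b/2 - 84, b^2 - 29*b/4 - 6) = b - 8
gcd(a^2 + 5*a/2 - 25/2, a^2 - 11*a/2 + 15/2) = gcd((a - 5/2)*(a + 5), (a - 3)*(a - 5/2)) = a - 5/2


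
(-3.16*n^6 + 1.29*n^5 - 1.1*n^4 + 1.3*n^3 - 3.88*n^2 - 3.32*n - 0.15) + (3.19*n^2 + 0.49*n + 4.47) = -3.16*n^6 + 1.29*n^5 - 1.1*n^4 + 1.3*n^3 - 0.69*n^2 - 2.83*n + 4.32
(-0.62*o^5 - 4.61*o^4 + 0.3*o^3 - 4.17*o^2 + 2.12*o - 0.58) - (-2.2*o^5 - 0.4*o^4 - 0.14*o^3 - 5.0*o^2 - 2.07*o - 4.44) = 1.58*o^5 - 4.21*o^4 + 0.44*o^3 + 0.83*o^2 + 4.19*o + 3.86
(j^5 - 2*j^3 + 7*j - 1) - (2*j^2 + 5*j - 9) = j^5 - 2*j^3 - 2*j^2 + 2*j + 8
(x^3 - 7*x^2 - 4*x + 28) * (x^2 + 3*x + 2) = x^5 - 4*x^4 - 23*x^3 + 2*x^2 + 76*x + 56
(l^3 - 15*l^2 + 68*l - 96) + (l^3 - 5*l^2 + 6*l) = 2*l^3 - 20*l^2 + 74*l - 96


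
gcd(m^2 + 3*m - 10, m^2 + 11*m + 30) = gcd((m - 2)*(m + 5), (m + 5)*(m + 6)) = m + 5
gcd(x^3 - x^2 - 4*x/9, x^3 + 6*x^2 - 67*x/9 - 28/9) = x^2 - x - 4/9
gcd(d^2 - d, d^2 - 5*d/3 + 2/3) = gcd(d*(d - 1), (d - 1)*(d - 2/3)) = d - 1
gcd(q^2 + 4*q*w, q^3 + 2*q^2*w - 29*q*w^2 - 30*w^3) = 1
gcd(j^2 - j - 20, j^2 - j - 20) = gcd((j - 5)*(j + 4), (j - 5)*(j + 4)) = j^2 - j - 20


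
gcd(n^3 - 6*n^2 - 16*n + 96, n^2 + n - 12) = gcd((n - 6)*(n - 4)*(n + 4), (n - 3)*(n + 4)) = n + 4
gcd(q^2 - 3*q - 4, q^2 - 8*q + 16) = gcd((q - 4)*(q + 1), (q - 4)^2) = q - 4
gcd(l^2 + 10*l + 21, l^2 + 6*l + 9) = l + 3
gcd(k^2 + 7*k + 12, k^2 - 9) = k + 3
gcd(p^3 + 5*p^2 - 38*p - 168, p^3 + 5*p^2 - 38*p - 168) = p^3 + 5*p^2 - 38*p - 168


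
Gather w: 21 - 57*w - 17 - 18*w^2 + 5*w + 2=-18*w^2 - 52*w + 6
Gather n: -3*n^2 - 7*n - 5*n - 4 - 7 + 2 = -3*n^2 - 12*n - 9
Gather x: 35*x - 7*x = 28*x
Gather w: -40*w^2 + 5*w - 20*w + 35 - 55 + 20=-40*w^2 - 15*w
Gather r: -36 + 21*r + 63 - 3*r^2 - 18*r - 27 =-3*r^2 + 3*r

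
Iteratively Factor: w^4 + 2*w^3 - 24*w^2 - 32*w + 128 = (w - 2)*(w^3 + 4*w^2 - 16*w - 64) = (w - 2)*(w + 4)*(w^2 - 16) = (w - 2)*(w + 4)^2*(w - 4)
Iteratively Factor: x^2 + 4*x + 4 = (x + 2)*(x + 2)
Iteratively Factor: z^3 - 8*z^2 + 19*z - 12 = (z - 4)*(z^2 - 4*z + 3) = (z - 4)*(z - 3)*(z - 1)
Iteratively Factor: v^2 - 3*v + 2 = (v - 1)*(v - 2)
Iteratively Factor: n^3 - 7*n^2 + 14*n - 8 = (n - 4)*(n^2 - 3*n + 2) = (n - 4)*(n - 2)*(n - 1)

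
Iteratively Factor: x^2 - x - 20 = (x + 4)*(x - 5)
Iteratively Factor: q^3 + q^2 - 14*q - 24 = (q - 4)*(q^2 + 5*q + 6) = (q - 4)*(q + 3)*(q + 2)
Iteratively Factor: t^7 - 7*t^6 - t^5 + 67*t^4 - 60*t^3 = (t + 3)*(t^6 - 10*t^5 + 29*t^4 - 20*t^3) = t*(t + 3)*(t^5 - 10*t^4 + 29*t^3 - 20*t^2) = t*(t - 5)*(t + 3)*(t^4 - 5*t^3 + 4*t^2) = t^2*(t - 5)*(t + 3)*(t^3 - 5*t^2 + 4*t) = t^2*(t - 5)*(t - 4)*(t + 3)*(t^2 - t) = t^2*(t - 5)*(t - 4)*(t - 1)*(t + 3)*(t)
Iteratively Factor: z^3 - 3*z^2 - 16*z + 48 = (z - 4)*(z^2 + z - 12) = (z - 4)*(z + 4)*(z - 3)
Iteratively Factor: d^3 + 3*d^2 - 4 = (d - 1)*(d^2 + 4*d + 4) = (d - 1)*(d + 2)*(d + 2)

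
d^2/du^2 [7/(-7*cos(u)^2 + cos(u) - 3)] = 7*(-196*sin(u)^4 + 15*sin(u)^2 - 117*cos(u)/4 + 21*cos(3*u)/4 + 141)/(7*sin(u)^2 + cos(u) - 10)^3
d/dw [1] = 0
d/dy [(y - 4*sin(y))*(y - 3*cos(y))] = (y - 4*sin(y))*(3*sin(y) + 1) - (y - 3*cos(y))*(4*cos(y) - 1)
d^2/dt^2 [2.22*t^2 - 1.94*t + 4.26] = 4.44000000000000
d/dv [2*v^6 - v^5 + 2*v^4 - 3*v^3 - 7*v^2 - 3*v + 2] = 12*v^5 - 5*v^4 + 8*v^3 - 9*v^2 - 14*v - 3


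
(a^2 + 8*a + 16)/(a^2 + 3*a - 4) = (a + 4)/(a - 1)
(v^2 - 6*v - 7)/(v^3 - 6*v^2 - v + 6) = (v - 7)/(v^2 - 7*v + 6)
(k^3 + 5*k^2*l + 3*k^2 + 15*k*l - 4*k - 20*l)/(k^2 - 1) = (k^2 + 5*k*l + 4*k + 20*l)/(k + 1)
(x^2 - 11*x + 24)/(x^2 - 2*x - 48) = (x - 3)/(x + 6)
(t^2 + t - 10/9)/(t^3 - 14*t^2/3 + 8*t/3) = (t + 5/3)/(t*(t - 4))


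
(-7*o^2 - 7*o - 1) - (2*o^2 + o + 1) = -9*o^2 - 8*o - 2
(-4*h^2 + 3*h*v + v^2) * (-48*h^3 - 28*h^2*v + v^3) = 192*h^5 - 32*h^4*v - 132*h^3*v^2 - 32*h^2*v^3 + 3*h*v^4 + v^5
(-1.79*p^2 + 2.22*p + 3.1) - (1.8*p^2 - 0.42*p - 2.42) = -3.59*p^2 + 2.64*p + 5.52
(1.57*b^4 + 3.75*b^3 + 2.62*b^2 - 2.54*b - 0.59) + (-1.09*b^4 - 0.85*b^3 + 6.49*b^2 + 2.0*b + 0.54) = 0.48*b^4 + 2.9*b^3 + 9.11*b^2 - 0.54*b - 0.0499999999999999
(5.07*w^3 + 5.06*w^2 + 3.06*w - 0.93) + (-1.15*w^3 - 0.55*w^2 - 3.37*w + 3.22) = 3.92*w^3 + 4.51*w^2 - 0.31*w + 2.29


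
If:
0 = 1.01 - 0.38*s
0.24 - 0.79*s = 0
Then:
No Solution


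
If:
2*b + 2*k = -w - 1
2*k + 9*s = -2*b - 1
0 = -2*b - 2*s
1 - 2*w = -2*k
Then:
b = 0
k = -1/2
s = 0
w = 0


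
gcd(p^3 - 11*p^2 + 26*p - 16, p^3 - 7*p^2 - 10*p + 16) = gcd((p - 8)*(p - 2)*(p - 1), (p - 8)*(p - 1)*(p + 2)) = p^2 - 9*p + 8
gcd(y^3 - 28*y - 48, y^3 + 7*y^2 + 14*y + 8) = y^2 + 6*y + 8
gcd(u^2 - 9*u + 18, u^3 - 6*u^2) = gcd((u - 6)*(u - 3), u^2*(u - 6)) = u - 6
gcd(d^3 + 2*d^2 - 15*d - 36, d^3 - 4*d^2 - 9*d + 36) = d^2 - d - 12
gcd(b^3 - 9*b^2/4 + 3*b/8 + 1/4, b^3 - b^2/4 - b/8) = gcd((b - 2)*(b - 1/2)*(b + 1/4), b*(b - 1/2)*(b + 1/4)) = b^2 - b/4 - 1/8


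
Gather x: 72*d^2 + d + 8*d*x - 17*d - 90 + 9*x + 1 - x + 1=72*d^2 - 16*d + x*(8*d + 8) - 88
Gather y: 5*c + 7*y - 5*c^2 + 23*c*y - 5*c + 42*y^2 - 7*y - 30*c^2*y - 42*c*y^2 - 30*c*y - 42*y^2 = -5*c^2 - 42*c*y^2 + y*(-30*c^2 - 7*c)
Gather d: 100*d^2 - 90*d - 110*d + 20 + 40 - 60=100*d^2 - 200*d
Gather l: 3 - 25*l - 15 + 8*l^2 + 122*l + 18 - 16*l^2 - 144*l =-8*l^2 - 47*l + 6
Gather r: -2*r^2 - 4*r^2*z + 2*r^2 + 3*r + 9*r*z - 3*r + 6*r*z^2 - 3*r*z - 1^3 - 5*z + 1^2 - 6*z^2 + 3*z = -4*r^2*z + r*(6*z^2 + 6*z) - 6*z^2 - 2*z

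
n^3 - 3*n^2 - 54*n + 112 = (n - 8)*(n - 2)*(n + 7)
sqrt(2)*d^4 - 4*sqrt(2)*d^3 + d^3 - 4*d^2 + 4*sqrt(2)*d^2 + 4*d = d*(d - 2)^2*(sqrt(2)*d + 1)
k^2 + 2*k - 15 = (k - 3)*(k + 5)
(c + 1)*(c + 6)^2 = c^3 + 13*c^2 + 48*c + 36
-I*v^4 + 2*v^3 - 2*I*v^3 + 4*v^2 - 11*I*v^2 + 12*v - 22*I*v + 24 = (v + 2)*(v - 3*I)*(v + 4*I)*(-I*v + 1)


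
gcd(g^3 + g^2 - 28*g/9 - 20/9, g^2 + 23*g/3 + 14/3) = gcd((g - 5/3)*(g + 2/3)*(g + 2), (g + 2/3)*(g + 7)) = g + 2/3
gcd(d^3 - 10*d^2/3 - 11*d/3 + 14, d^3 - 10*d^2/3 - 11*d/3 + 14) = d^3 - 10*d^2/3 - 11*d/3 + 14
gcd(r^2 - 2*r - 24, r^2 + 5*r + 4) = r + 4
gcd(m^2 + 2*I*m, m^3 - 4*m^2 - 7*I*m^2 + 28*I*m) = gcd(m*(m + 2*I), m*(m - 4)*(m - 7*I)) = m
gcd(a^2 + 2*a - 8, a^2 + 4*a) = a + 4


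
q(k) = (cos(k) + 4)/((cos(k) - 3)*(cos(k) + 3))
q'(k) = -sin(k)/((cos(k) - 3)*(cos(k) + 3)) + (cos(k) + 4)*sin(k)/((cos(k) - 3)*(cos(k) + 3)^2) + (cos(k) + 4)*sin(k)/((cos(k) - 3)^2*(cos(k) + 3))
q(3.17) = -0.38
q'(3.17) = -0.00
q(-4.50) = -0.42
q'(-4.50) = 0.09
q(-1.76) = -0.43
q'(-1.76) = -0.09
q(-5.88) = -0.60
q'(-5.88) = 0.10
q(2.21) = -0.39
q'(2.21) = 0.05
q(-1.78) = -0.42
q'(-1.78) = -0.09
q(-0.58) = -0.58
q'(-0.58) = -0.13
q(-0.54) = -0.59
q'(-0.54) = -0.12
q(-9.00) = -0.38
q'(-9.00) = -0.02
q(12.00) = -0.58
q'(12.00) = -0.13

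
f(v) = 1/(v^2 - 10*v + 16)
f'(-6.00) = 0.00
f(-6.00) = 0.01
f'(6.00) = -0.03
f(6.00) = -0.12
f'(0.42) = 0.06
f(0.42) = 0.08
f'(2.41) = 0.99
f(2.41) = -0.44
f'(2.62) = 0.43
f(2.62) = -0.30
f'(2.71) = 0.32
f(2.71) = -0.27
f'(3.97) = 0.03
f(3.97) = -0.13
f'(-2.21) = 0.01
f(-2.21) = 0.02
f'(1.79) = 3.77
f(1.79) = 0.77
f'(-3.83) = 0.00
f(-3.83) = 0.01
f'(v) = (10 - 2*v)/(v^2 - 10*v + 16)^2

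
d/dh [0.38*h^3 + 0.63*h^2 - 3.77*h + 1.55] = 1.14*h^2 + 1.26*h - 3.77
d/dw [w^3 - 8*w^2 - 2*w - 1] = 3*w^2 - 16*w - 2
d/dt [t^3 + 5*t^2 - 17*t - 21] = 3*t^2 + 10*t - 17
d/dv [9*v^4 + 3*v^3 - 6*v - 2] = 36*v^3 + 9*v^2 - 6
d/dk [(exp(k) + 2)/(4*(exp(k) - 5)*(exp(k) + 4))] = (-exp(2*k) - 4*exp(k) - 18)*exp(k)/(4*(exp(4*k) - 2*exp(3*k) - 39*exp(2*k) + 40*exp(k) + 400))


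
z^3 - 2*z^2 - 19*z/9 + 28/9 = (z - 7/3)*(z - 1)*(z + 4/3)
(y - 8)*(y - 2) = y^2 - 10*y + 16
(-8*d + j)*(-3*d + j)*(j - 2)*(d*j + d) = 24*d^3*j^2 - 24*d^3*j - 48*d^3 - 11*d^2*j^3 + 11*d^2*j^2 + 22*d^2*j + d*j^4 - d*j^3 - 2*d*j^2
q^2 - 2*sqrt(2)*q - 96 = (q - 8*sqrt(2))*(q + 6*sqrt(2))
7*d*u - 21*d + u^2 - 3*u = (7*d + u)*(u - 3)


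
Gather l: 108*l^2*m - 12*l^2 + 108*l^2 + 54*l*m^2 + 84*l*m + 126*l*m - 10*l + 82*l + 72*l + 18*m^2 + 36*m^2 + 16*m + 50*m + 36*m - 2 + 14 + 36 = l^2*(108*m + 96) + l*(54*m^2 + 210*m + 144) + 54*m^2 + 102*m + 48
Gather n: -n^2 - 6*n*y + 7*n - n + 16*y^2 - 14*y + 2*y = -n^2 + n*(6 - 6*y) + 16*y^2 - 12*y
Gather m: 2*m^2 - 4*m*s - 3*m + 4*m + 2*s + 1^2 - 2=2*m^2 + m*(1 - 4*s) + 2*s - 1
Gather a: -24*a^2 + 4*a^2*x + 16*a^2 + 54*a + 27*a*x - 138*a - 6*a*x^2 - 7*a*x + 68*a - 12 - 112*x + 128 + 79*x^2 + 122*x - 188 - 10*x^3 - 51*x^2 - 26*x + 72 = a^2*(4*x - 8) + a*(-6*x^2 + 20*x - 16) - 10*x^3 + 28*x^2 - 16*x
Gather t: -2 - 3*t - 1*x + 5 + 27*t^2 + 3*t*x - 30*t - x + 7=27*t^2 + t*(3*x - 33) - 2*x + 10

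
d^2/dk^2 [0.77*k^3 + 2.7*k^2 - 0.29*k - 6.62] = 4.62*k + 5.4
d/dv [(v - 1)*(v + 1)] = 2*v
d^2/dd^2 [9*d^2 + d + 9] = 18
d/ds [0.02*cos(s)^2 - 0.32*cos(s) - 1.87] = (0.32 - 0.04*cos(s))*sin(s)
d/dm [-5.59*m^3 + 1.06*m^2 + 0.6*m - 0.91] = -16.77*m^2 + 2.12*m + 0.6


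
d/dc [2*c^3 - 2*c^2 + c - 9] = 6*c^2 - 4*c + 1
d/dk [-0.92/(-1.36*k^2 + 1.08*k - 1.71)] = (0.9936 - 2.5024*k)/(1.36*k^2 - 1.08*k + 1.71)^2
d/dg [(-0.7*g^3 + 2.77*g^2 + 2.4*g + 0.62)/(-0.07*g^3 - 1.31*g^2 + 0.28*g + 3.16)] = (1.1109*g^4 - 0.0560000000000009*g^3 - 2.5862*g^2 + 19.1308*g + 7.4104)/(0.0049*g^6 + 0.1834*g^5 + 1.6769*g^4 - 1.176*g^3 - 8.2008*g^2 + 1.7696*g + 9.9856)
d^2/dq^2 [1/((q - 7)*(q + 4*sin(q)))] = 2*(2*(q - 7)^2*(q + 4*sin(q))*sin(q) + (q - 7)^2*(4*cos(q) + 1)^2 + (q - 7)*(q + 4*sin(q))*(4*cos(q) + 1) + (q + 4*sin(q))^2)/((q - 7)^3*(q + 4*sin(q))^3)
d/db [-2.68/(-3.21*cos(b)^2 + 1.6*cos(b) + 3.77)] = (17.2056*cos(b) - 4.288)*sin(b)/(-3.21*cos(b)^2 + 1.6*cos(b) + 3.77)^2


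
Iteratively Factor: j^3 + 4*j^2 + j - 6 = (j + 3)*(j^2 + j - 2) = (j + 2)*(j + 3)*(j - 1)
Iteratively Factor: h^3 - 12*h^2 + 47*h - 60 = (h - 5)*(h^2 - 7*h + 12) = (h - 5)*(h - 3)*(h - 4)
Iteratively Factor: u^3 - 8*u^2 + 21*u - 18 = (u - 3)*(u^2 - 5*u + 6) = (u - 3)^2*(u - 2)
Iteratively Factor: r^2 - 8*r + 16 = (r - 4)*(r - 4)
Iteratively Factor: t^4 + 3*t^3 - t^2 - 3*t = (t)*(t^3 + 3*t^2 - t - 3) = t*(t + 3)*(t^2 - 1) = t*(t + 1)*(t + 3)*(t - 1)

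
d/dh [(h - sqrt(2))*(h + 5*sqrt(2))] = 2*h + 4*sqrt(2)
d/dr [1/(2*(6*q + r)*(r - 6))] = ((6 - r)*(6*q + r) - (r - 6)^2)/(2*(6*q + r)^2*(r - 6)^3)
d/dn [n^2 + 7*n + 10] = 2*n + 7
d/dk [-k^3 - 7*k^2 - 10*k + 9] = -3*k^2 - 14*k - 10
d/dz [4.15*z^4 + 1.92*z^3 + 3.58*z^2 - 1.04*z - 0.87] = 16.6*z^3 + 5.76*z^2 + 7.16*z - 1.04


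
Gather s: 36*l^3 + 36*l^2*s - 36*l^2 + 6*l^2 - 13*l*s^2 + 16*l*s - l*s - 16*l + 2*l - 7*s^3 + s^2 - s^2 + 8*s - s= 36*l^3 - 30*l^2 - 13*l*s^2 - 14*l - 7*s^3 + s*(36*l^2 + 15*l + 7)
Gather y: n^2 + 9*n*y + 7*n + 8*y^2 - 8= n^2 + 9*n*y + 7*n + 8*y^2 - 8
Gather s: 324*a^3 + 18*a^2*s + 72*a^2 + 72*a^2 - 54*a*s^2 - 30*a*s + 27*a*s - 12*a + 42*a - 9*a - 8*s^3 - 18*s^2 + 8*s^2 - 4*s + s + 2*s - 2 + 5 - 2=324*a^3 + 144*a^2 + 21*a - 8*s^3 + s^2*(-54*a - 10) + s*(18*a^2 - 3*a - 1) + 1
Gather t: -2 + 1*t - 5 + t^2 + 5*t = t^2 + 6*t - 7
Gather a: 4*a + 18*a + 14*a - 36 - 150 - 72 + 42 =36*a - 216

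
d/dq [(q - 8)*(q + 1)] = 2*q - 7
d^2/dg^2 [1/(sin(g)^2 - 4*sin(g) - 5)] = 2*(-2*sin(g)^3 + 8*sin(g)^2 - 23*sin(g) + 21)/((sin(g) - 5)^3*(sin(g) + 1)^2)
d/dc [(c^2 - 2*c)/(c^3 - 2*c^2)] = -1/c^2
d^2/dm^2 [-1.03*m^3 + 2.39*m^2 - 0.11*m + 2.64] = 4.78 - 6.18*m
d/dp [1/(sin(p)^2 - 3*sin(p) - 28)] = (3 - 2*sin(p))*cos(p)/((sin(p) - 7)^2*(sin(p) + 4)^2)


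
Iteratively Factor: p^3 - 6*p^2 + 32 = (p - 4)*(p^2 - 2*p - 8) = (p - 4)*(p + 2)*(p - 4)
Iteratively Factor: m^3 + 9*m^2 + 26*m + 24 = (m + 2)*(m^2 + 7*m + 12) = (m + 2)*(m + 4)*(m + 3)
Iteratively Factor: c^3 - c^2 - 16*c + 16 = (c - 1)*(c^2 - 16) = (c - 4)*(c - 1)*(c + 4)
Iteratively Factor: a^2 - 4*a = (a - 4)*(a)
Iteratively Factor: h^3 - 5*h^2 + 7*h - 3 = (h - 1)*(h^2 - 4*h + 3) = (h - 3)*(h - 1)*(h - 1)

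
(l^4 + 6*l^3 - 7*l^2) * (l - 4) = l^5 + 2*l^4 - 31*l^3 + 28*l^2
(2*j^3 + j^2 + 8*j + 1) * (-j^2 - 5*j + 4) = -2*j^5 - 11*j^4 - 5*j^3 - 37*j^2 + 27*j + 4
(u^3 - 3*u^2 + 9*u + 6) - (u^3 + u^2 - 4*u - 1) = -4*u^2 + 13*u + 7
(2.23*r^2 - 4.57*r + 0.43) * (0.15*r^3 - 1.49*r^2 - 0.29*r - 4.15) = 0.3345*r^5 - 4.0082*r^4 + 6.2271*r^3 - 8.5699*r^2 + 18.8408*r - 1.7845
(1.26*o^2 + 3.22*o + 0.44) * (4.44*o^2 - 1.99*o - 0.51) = 5.5944*o^4 + 11.7894*o^3 - 5.0968*o^2 - 2.5178*o - 0.2244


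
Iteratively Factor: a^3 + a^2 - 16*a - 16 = (a + 1)*(a^2 - 16) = (a + 1)*(a + 4)*(a - 4)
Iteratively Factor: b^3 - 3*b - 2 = (b - 2)*(b^2 + 2*b + 1) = (b - 2)*(b + 1)*(b + 1)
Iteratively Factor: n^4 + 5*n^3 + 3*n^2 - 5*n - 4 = (n + 4)*(n^3 + n^2 - n - 1) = (n - 1)*(n + 4)*(n^2 + 2*n + 1) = (n - 1)*(n + 1)*(n + 4)*(n + 1)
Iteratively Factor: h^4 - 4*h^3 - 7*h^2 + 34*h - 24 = (h - 2)*(h^3 - 2*h^2 - 11*h + 12) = (h - 2)*(h + 3)*(h^2 - 5*h + 4) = (h - 2)*(h - 1)*(h + 3)*(h - 4)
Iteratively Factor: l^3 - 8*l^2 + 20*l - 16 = (l - 2)*(l^2 - 6*l + 8) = (l - 2)^2*(l - 4)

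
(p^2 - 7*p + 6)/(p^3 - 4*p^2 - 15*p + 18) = 1/(p + 3)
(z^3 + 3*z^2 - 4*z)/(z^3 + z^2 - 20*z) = (z^2 + 3*z - 4)/(z^2 + z - 20)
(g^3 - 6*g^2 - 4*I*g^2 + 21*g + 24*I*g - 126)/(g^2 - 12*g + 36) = (g^2 - 4*I*g + 21)/(g - 6)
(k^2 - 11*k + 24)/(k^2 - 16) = (k^2 - 11*k + 24)/(k^2 - 16)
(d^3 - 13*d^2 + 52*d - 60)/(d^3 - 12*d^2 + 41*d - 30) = (d - 2)/(d - 1)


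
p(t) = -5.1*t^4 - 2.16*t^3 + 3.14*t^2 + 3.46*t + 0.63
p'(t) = -20.4*t^3 - 6.48*t^2 + 6.28*t + 3.46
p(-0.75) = -0.90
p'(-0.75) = 3.71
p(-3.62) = -744.08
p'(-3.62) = 863.54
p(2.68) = -272.21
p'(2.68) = -418.93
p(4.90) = -3101.19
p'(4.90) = -2521.39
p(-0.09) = 0.35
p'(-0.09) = 2.86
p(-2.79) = -246.69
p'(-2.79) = 378.54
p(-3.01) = -341.07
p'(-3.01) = 482.17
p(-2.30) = -107.16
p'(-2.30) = 202.94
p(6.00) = -6941.73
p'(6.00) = -4598.54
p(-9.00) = -31662.63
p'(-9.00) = 14293.66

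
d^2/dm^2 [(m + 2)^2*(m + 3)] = 6*m + 14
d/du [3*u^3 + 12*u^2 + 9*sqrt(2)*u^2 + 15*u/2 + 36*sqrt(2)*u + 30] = 9*u^2 + 24*u + 18*sqrt(2)*u + 15/2 + 36*sqrt(2)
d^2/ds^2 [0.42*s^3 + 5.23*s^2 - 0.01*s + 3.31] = 2.52*s + 10.46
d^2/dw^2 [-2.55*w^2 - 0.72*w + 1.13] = -5.10000000000000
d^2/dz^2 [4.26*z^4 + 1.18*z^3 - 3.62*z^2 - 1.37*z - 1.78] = 51.12*z^2 + 7.08*z - 7.24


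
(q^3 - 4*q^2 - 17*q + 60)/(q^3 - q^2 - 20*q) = (q - 3)/q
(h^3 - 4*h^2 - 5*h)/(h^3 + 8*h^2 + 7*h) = (h - 5)/(h + 7)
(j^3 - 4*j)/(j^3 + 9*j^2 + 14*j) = (j - 2)/(j + 7)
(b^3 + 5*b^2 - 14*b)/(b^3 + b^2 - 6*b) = (b + 7)/(b + 3)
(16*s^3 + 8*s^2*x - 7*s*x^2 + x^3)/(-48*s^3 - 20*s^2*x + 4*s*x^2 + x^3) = (-4*s^2 - 3*s*x + x^2)/(12*s^2 + 8*s*x + x^2)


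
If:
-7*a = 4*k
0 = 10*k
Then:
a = 0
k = 0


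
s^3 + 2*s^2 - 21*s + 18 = (s - 3)*(s - 1)*(s + 6)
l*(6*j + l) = 6*j*l + l^2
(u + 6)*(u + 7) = u^2 + 13*u + 42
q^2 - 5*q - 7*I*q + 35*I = (q - 5)*(q - 7*I)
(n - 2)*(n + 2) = n^2 - 4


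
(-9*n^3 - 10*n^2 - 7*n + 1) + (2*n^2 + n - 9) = -9*n^3 - 8*n^2 - 6*n - 8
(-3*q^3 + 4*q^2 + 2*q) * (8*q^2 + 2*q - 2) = -24*q^5 + 26*q^4 + 30*q^3 - 4*q^2 - 4*q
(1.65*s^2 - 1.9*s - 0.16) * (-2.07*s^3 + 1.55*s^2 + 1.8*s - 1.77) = -3.4155*s^5 + 6.4905*s^4 + 0.3562*s^3 - 6.5885*s^2 + 3.075*s + 0.2832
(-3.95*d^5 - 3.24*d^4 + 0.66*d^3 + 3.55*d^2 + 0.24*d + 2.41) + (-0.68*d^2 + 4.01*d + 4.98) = -3.95*d^5 - 3.24*d^4 + 0.66*d^3 + 2.87*d^2 + 4.25*d + 7.39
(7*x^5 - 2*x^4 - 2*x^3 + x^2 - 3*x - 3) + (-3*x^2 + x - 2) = 7*x^5 - 2*x^4 - 2*x^3 - 2*x^2 - 2*x - 5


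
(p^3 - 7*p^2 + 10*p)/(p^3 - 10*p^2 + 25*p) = (p - 2)/(p - 5)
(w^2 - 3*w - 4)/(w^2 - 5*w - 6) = (w - 4)/(w - 6)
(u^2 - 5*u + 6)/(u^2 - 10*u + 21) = (u - 2)/(u - 7)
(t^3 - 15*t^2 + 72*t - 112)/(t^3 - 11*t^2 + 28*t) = (t - 4)/t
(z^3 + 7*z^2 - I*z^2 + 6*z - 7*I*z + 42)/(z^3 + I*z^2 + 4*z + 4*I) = (z^2 + z*(7 - 3*I) - 21*I)/(z^2 - I*z + 2)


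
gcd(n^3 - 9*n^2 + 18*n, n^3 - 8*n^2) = n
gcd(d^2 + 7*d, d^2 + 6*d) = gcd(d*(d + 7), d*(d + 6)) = d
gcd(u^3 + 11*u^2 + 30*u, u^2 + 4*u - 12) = u + 6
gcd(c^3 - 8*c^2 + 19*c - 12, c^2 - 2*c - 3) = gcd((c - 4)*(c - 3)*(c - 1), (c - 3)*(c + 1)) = c - 3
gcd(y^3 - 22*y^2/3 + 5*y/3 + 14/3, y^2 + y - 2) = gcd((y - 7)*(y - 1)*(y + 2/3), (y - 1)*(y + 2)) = y - 1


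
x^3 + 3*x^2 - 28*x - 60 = (x - 5)*(x + 2)*(x + 6)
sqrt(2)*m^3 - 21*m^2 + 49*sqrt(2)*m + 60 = (m - 6*sqrt(2))*(m - 5*sqrt(2))*(sqrt(2)*m + 1)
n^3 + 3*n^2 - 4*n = n*(n - 1)*(n + 4)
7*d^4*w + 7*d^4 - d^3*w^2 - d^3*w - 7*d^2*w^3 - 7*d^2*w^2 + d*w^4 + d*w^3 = (-7*d + w)*(-d + w)*(d + w)*(d*w + d)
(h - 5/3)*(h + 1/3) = h^2 - 4*h/3 - 5/9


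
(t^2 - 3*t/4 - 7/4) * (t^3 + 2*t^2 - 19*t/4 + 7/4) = t^5 + 5*t^4/4 - 8*t^3 + 29*t^2/16 + 7*t - 49/16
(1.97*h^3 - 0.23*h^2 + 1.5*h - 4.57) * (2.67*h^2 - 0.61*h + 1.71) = 5.2599*h^5 - 1.8158*h^4 + 7.514*h^3 - 13.5102*h^2 + 5.3527*h - 7.8147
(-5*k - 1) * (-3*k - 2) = 15*k^2 + 13*k + 2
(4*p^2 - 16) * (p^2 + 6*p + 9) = 4*p^4 + 24*p^3 + 20*p^2 - 96*p - 144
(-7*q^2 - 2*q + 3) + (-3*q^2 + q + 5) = -10*q^2 - q + 8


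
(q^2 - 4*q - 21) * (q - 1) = q^3 - 5*q^2 - 17*q + 21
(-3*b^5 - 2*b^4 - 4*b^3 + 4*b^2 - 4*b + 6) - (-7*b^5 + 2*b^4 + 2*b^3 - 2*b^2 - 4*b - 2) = 4*b^5 - 4*b^4 - 6*b^3 + 6*b^2 + 8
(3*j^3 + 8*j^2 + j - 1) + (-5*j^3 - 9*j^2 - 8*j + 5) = -2*j^3 - j^2 - 7*j + 4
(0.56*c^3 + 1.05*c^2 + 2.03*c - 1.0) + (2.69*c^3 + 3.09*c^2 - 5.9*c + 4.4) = 3.25*c^3 + 4.14*c^2 - 3.87*c + 3.4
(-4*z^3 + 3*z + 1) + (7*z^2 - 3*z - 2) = -4*z^3 + 7*z^2 - 1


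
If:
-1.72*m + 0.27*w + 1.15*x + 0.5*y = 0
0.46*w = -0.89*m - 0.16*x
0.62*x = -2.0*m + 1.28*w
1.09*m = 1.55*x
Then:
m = 0.00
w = 0.00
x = 0.00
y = 0.00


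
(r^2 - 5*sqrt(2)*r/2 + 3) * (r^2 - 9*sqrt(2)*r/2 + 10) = r^4 - 7*sqrt(2)*r^3 + 71*r^2/2 - 77*sqrt(2)*r/2 + 30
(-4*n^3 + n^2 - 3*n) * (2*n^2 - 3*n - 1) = -8*n^5 + 14*n^4 - 5*n^3 + 8*n^2 + 3*n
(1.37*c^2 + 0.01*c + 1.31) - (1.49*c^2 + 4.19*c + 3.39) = -0.12*c^2 - 4.18*c - 2.08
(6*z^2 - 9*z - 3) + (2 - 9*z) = 6*z^2 - 18*z - 1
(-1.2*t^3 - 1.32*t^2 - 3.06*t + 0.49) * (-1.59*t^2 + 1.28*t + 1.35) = 1.908*t^5 + 0.5628*t^4 + 1.5558*t^3 - 6.4779*t^2 - 3.5038*t + 0.6615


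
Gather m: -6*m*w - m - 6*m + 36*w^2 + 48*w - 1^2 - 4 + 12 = m*(-6*w - 7) + 36*w^2 + 48*w + 7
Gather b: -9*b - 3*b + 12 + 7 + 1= 20 - 12*b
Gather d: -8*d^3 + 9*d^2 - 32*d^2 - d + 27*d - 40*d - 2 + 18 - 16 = -8*d^3 - 23*d^2 - 14*d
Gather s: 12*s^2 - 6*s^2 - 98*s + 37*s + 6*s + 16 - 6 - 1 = 6*s^2 - 55*s + 9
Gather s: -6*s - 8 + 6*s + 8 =0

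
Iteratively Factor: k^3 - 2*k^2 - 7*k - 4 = (k + 1)*(k^2 - 3*k - 4) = (k + 1)^2*(k - 4)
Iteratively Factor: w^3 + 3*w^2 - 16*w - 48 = (w + 3)*(w^2 - 16) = (w + 3)*(w + 4)*(w - 4)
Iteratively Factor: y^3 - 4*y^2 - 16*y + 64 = (y - 4)*(y^2 - 16) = (y - 4)^2*(y + 4)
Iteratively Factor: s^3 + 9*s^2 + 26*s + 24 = (s + 4)*(s^2 + 5*s + 6) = (s + 2)*(s + 4)*(s + 3)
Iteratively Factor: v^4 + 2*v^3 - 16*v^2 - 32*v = (v - 4)*(v^3 + 6*v^2 + 8*v) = (v - 4)*(v + 4)*(v^2 + 2*v) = (v - 4)*(v + 2)*(v + 4)*(v)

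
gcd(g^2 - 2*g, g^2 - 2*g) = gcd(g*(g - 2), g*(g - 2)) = g^2 - 2*g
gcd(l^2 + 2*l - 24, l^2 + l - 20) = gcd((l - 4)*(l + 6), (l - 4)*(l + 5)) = l - 4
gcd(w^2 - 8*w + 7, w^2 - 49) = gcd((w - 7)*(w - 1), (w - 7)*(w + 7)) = w - 7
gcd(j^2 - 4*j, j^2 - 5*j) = j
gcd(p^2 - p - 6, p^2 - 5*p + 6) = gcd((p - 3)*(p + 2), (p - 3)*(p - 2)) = p - 3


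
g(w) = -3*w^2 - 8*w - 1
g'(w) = -6*w - 8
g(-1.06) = 4.11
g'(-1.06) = -1.64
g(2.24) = -33.97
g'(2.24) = -21.44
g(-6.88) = -87.96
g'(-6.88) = 33.28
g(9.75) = -364.19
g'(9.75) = -66.50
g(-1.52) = 4.23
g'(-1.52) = 1.12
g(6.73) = -190.72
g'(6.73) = -48.38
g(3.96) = -79.72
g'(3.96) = -31.76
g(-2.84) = -2.48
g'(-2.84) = 9.04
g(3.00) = -52.00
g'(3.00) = -26.00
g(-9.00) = -172.00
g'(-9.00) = 46.00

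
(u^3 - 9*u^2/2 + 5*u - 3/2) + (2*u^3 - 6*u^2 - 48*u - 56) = 3*u^3 - 21*u^2/2 - 43*u - 115/2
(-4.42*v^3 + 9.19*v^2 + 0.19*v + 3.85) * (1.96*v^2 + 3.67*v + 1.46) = -8.6632*v^5 + 1.791*v^4 + 27.6465*v^3 + 21.6607*v^2 + 14.4069*v + 5.621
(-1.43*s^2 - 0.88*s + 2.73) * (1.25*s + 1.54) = -1.7875*s^3 - 3.3022*s^2 + 2.0573*s + 4.2042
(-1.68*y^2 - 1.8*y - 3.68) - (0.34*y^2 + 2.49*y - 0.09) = -2.02*y^2 - 4.29*y - 3.59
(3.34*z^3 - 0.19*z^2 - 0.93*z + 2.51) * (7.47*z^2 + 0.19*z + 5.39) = 24.9498*z^5 - 0.7847*z^4 + 11.0194*z^3 + 17.5489*z^2 - 4.5358*z + 13.5289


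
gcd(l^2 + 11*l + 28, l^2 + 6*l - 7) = l + 7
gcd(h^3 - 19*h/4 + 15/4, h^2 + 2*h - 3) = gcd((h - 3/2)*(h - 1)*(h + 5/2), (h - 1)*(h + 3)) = h - 1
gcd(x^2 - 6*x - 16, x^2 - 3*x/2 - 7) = x + 2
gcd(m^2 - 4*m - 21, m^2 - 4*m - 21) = m^2 - 4*m - 21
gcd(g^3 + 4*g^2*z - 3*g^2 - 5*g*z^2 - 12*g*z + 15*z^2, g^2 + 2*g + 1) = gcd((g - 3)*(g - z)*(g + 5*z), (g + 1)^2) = 1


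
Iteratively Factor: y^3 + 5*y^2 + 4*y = (y + 4)*(y^2 + y) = (y + 1)*(y + 4)*(y)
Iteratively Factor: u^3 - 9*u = (u + 3)*(u^2 - 3*u) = u*(u + 3)*(u - 3)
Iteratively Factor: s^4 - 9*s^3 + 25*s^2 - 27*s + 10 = (s - 1)*(s^3 - 8*s^2 + 17*s - 10) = (s - 1)^2*(s^2 - 7*s + 10) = (s - 2)*(s - 1)^2*(s - 5)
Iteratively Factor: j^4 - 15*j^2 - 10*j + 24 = (j + 2)*(j^3 - 2*j^2 - 11*j + 12) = (j - 4)*(j + 2)*(j^2 + 2*j - 3) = (j - 4)*(j + 2)*(j + 3)*(j - 1)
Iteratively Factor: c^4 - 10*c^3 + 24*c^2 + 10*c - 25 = (c - 5)*(c^3 - 5*c^2 - c + 5) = (c - 5)*(c - 1)*(c^2 - 4*c - 5) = (c - 5)*(c - 1)*(c + 1)*(c - 5)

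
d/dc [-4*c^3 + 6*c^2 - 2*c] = -12*c^2 + 12*c - 2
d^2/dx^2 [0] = 0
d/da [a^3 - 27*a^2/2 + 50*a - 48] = 3*a^2 - 27*a + 50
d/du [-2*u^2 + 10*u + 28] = 10 - 4*u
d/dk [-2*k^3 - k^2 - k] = -6*k^2 - 2*k - 1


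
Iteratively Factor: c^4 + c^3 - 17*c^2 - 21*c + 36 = (c - 4)*(c^3 + 5*c^2 + 3*c - 9) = (c - 4)*(c + 3)*(c^2 + 2*c - 3) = (c - 4)*(c + 3)^2*(c - 1)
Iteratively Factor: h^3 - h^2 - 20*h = (h + 4)*(h^2 - 5*h) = h*(h + 4)*(h - 5)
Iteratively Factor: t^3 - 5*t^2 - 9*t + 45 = (t - 3)*(t^2 - 2*t - 15) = (t - 3)*(t + 3)*(t - 5)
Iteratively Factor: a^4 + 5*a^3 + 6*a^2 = (a)*(a^3 + 5*a^2 + 6*a) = a*(a + 2)*(a^2 + 3*a) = a^2*(a + 2)*(a + 3)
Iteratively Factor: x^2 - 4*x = (x)*(x - 4)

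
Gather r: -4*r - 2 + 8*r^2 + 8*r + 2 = 8*r^2 + 4*r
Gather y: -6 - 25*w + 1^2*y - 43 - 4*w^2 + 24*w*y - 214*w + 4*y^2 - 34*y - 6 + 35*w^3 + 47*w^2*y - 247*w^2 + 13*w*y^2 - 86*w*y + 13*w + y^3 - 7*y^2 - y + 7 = 35*w^3 - 251*w^2 - 226*w + y^3 + y^2*(13*w - 3) + y*(47*w^2 - 62*w - 34) - 48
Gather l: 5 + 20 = 25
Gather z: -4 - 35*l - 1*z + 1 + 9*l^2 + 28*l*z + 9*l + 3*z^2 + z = 9*l^2 + 28*l*z - 26*l + 3*z^2 - 3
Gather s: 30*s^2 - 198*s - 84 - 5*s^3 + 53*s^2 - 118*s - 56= -5*s^3 + 83*s^2 - 316*s - 140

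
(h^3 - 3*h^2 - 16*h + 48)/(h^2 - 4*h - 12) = (-h^3 + 3*h^2 + 16*h - 48)/(-h^2 + 4*h + 12)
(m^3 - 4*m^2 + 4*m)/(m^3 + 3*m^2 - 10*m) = (m - 2)/(m + 5)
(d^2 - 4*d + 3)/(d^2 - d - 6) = (d - 1)/(d + 2)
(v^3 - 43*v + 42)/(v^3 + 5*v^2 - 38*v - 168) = (v - 1)/(v + 4)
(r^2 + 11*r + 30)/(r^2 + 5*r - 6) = (r + 5)/(r - 1)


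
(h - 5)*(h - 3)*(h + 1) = h^3 - 7*h^2 + 7*h + 15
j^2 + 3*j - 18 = (j - 3)*(j + 6)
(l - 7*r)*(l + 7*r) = l^2 - 49*r^2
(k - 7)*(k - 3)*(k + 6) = k^3 - 4*k^2 - 39*k + 126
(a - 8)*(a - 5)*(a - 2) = a^3 - 15*a^2 + 66*a - 80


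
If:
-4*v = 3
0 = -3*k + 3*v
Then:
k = -3/4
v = -3/4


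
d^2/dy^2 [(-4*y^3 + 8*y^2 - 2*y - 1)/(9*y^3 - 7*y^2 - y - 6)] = 22*(36*y^6 - 54*y^5 - 108*y^4 + 320*y^3 - 168*y^2 - 33*y + 31)/(729*y^9 - 1701*y^8 + 1080*y^7 - 1423*y^6 + 2148*y^5 - 579*y^4 + 719*y^3 - 774*y^2 - 108*y - 216)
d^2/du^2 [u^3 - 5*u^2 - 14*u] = 6*u - 10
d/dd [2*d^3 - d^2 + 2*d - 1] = 6*d^2 - 2*d + 2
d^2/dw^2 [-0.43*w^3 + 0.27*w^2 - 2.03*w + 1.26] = 0.54 - 2.58*w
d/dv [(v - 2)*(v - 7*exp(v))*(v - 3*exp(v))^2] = (v - 3*exp(v))*(-2*(v - 2)*(v - 7*exp(v))*(3*exp(v) - 1) - (v - 2)*(v - 3*exp(v))*(7*exp(v) - 1) + (v - 7*exp(v))*(v - 3*exp(v)))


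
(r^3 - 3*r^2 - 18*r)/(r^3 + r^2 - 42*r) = (r + 3)/(r + 7)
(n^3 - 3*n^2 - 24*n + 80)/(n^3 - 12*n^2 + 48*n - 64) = (n + 5)/(n - 4)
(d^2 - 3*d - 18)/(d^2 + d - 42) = (d + 3)/(d + 7)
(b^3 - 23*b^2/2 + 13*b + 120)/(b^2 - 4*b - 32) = (b^2 - 7*b/2 - 15)/(b + 4)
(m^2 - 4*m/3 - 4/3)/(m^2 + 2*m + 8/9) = 3*(m - 2)/(3*m + 4)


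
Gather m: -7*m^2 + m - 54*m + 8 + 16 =-7*m^2 - 53*m + 24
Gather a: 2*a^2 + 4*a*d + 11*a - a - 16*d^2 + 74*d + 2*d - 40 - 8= 2*a^2 + a*(4*d + 10) - 16*d^2 + 76*d - 48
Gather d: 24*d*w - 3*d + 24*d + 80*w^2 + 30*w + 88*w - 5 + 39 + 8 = d*(24*w + 21) + 80*w^2 + 118*w + 42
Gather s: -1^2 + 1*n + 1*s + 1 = n + s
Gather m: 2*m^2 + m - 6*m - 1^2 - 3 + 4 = 2*m^2 - 5*m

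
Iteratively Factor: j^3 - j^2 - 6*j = (j + 2)*(j^2 - 3*j) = (j - 3)*(j + 2)*(j)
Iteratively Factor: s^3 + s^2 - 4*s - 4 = (s - 2)*(s^2 + 3*s + 2) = (s - 2)*(s + 2)*(s + 1)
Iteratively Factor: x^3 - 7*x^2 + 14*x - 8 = (x - 2)*(x^2 - 5*x + 4) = (x - 2)*(x - 1)*(x - 4)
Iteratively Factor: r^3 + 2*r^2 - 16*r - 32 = (r + 4)*(r^2 - 2*r - 8) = (r + 2)*(r + 4)*(r - 4)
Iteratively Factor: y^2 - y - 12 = (y - 4)*(y + 3)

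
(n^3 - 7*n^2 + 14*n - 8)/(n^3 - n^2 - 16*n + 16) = (n - 2)/(n + 4)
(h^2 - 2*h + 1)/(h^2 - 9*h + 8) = (h - 1)/(h - 8)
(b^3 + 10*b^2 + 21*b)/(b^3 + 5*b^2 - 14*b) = (b + 3)/(b - 2)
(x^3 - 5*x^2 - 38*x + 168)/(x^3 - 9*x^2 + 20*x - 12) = (x^3 - 5*x^2 - 38*x + 168)/(x^3 - 9*x^2 + 20*x - 12)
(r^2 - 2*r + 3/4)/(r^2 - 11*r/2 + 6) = (r - 1/2)/(r - 4)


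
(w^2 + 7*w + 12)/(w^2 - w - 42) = (w^2 + 7*w + 12)/(w^2 - w - 42)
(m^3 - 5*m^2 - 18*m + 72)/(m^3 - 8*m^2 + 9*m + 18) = (m + 4)/(m + 1)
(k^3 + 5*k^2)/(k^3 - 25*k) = k/(k - 5)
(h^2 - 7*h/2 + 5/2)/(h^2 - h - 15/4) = 2*(h - 1)/(2*h + 3)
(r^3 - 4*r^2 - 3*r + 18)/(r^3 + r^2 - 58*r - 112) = (r^2 - 6*r + 9)/(r^2 - r - 56)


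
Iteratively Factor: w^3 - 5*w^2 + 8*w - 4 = (w - 2)*(w^2 - 3*w + 2) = (w - 2)^2*(w - 1)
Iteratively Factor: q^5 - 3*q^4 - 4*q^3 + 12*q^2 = (q - 3)*(q^4 - 4*q^2) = (q - 3)*(q - 2)*(q^3 + 2*q^2) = (q - 3)*(q - 2)*(q + 2)*(q^2) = q*(q - 3)*(q - 2)*(q + 2)*(q)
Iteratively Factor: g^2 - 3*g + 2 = (g - 2)*(g - 1)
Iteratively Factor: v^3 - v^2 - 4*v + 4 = (v - 1)*(v^2 - 4) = (v - 2)*(v - 1)*(v + 2)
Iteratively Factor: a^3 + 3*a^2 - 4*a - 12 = (a + 3)*(a^2 - 4) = (a - 2)*(a + 3)*(a + 2)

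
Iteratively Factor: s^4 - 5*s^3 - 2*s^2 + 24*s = (s - 3)*(s^3 - 2*s^2 - 8*s) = (s - 3)*(s + 2)*(s^2 - 4*s) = s*(s - 3)*(s + 2)*(s - 4)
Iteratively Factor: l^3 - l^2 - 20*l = (l - 5)*(l^2 + 4*l) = l*(l - 5)*(l + 4)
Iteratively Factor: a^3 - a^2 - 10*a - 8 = (a - 4)*(a^2 + 3*a + 2) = (a - 4)*(a + 2)*(a + 1)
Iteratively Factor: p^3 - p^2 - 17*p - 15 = (p + 1)*(p^2 - 2*p - 15) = (p + 1)*(p + 3)*(p - 5)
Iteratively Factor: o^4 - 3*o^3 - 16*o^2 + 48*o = (o + 4)*(o^3 - 7*o^2 + 12*o) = (o - 3)*(o + 4)*(o^2 - 4*o) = (o - 4)*(o - 3)*(o + 4)*(o)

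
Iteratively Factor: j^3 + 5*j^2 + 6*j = (j + 3)*(j^2 + 2*j) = j*(j + 3)*(j + 2)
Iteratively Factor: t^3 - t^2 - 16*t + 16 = (t - 1)*(t^2 - 16) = (t - 4)*(t - 1)*(t + 4)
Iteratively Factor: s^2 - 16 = (s + 4)*(s - 4)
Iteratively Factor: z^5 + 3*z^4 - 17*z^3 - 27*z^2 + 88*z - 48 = (z + 4)*(z^4 - z^3 - 13*z^2 + 25*z - 12) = (z - 1)*(z + 4)*(z^3 - 13*z + 12) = (z - 1)^2*(z + 4)*(z^2 + z - 12) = (z - 1)^2*(z + 4)^2*(z - 3)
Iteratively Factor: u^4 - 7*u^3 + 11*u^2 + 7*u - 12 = (u - 1)*(u^3 - 6*u^2 + 5*u + 12) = (u - 3)*(u - 1)*(u^2 - 3*u - 4) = (u - 4)*(u - 3)*(u - 1)*(u + 1)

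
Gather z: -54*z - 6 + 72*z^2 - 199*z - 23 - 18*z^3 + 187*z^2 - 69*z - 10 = -18*z^3 + 259*z^2 - 322*z - 39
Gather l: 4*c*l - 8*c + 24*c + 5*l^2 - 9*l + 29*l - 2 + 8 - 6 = 16*c + 5*l^2 + l*(4*c + 20)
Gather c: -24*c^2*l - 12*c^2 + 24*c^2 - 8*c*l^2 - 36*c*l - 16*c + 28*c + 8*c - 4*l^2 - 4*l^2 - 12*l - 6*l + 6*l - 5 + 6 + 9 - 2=c^2*(12 - 24*l) + c*(-8*l^2 - 36*l + 20) - 8*l^2 - 12*l + 8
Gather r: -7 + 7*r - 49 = 7*r - 56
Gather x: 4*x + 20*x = 24*x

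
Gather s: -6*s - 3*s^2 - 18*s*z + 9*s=-3*s^2 + s*(3 - 18*z)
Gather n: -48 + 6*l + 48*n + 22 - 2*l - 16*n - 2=4*l + 32*n - 28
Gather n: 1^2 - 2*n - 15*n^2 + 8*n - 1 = -15*n^2 + 6*n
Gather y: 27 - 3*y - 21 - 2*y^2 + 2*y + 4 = -2*y^2 - y + 10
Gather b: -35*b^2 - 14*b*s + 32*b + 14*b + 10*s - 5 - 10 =-35*b^2 + b*(46 - 14*s) + 10*s - 15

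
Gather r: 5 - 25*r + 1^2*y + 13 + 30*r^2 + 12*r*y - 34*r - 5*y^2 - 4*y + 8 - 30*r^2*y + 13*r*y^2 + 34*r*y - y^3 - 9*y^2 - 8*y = r^2*(30 - 30*y) + r*(13*y^2 + 46*y - 59) - y^3 - 14*y^2 - 11*y + 26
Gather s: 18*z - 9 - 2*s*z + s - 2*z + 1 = s*(1 - 2*z) + 16*z - 8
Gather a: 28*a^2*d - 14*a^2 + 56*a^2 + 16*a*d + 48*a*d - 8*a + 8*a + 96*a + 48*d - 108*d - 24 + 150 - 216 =a^2*(28*d + 42) + a*(64*d + 96) - 60*d - 90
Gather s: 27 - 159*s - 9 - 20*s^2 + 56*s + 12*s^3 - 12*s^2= 12*s^3 - 32*s^2 - 103*s + 18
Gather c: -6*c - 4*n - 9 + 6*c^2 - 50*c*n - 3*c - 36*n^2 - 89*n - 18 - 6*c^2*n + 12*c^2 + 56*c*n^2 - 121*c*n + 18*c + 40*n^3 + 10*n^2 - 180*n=c^2*(18 - 6*n) + c*(56*n^2 - 171*n + 9) + 40*n^3 - 26*n^2 - 273*n - 27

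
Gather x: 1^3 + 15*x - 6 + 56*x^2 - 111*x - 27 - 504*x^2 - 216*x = -448*x^2 - 312*x - 32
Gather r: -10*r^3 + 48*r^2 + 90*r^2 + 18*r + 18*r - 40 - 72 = -10*r^3 + 138*r^2 + 36*r - 112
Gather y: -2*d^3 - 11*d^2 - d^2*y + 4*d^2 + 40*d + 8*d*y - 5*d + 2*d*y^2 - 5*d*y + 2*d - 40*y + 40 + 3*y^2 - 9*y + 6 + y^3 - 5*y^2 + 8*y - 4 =-2*d^3 - 7*d^2 + 37*d + y^3 + y^2*(2*d - 2) + y*(-d^2 + 3*d - 41) + 42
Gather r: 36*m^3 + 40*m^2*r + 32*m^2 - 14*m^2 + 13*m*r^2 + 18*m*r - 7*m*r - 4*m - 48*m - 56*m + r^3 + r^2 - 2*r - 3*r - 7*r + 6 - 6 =36*m^3 + 18*m^2 - 108*m + r^3 + r^2*(13*m + 1) + r*(40*m^2 + 11*m - 12)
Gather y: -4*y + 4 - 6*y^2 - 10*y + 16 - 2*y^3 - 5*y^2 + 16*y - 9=-2*y^3 - 11*y^2 + 2*y + 11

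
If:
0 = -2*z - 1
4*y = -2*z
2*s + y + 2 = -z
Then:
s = -7/8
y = 1/4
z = -1/2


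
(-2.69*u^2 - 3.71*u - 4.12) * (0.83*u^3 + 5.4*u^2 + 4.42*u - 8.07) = -2.2327*u^5 - 17.6053*u^4 - 35.3434*u^3 - 16.9379*u^2 + 11.7293*u + 33.2484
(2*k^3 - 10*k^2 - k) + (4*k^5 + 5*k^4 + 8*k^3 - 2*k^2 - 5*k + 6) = 4*k^5 + 5*k^4 + 10*k^3 - 12*k^2 - 6*k + 6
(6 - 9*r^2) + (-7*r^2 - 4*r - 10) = -16*r^2 - 4*r - 4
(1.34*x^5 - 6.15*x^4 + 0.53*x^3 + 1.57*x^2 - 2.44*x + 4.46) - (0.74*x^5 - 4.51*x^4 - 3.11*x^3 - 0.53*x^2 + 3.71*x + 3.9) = 0.6*x^5 - 1.64*x^4 + 3.64*x^3 + 2.1*x^2 - 6.15*x + 0.56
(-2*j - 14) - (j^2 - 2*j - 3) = -j^2 - 11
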